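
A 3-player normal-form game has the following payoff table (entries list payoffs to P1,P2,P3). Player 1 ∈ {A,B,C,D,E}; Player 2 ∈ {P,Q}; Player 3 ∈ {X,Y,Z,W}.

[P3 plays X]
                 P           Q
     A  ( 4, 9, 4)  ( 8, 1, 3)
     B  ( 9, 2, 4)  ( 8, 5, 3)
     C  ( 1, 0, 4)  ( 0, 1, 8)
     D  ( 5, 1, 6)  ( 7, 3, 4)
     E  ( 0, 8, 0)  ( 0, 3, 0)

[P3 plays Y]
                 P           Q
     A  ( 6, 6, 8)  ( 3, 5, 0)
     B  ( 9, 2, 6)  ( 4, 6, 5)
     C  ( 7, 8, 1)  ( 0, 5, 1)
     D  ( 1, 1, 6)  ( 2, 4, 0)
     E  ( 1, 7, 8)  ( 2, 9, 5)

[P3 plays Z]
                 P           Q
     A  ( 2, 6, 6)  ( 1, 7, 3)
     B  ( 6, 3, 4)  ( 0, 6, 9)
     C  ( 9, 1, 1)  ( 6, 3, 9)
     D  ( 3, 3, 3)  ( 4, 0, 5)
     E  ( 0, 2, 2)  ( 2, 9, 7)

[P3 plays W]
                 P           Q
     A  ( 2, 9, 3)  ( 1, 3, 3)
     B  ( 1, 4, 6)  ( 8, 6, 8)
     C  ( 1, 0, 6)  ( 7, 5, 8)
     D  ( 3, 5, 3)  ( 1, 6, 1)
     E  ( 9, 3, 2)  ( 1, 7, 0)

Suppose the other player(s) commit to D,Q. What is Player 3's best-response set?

P3 best: {Z}

u_3(X vs D,Q) = 4
u_3(Y vs D,Q) = 0
u_3(Z vs D,Q) = 5
u_3(W vs D,Q) = 1
max payoff 5 at {Z}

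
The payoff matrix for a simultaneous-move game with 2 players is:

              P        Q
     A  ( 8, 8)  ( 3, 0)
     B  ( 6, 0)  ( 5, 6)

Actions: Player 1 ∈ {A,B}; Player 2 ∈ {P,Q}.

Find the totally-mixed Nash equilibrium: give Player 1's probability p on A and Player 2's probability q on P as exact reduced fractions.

P1 mixes 3/7 on A; P2 mixes 1/2 on P

P1 indiff ⇒ q·8+(1-q)·3 = q·6+(1-q)·5 ⇒ q(2) = (1-q)(2) ⇒ q = 1/2
P2 indiff ⇒ p·8+(1-p)·0 = p·0+(1-p)·6 ⇒ p(8) = (1-p)(6) ⇒ p = 3/7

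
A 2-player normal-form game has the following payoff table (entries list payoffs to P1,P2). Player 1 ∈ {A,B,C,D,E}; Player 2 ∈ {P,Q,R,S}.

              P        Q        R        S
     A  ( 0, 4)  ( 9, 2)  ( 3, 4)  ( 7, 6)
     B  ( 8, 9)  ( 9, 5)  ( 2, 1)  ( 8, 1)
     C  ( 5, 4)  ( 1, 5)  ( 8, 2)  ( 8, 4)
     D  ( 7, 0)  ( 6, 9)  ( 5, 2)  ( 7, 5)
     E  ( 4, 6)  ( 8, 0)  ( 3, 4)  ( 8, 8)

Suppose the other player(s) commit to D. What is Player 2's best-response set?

BR_2 = {Q}

u_2(P vs D) = 0
u_2(Q vs D) = 9
u_2(R vs D) = 2
u_2(S vs D) = 5
max payoff 9 at {Q}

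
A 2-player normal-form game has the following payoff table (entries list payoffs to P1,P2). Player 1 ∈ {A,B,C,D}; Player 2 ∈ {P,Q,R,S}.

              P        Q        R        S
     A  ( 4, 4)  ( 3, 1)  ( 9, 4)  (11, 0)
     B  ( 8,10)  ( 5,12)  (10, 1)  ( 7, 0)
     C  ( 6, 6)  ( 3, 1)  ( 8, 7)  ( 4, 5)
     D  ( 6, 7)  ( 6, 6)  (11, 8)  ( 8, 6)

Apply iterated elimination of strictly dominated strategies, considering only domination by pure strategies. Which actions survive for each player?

Survivors P1:{B,D} P2:{P,Q,R}

P1 drop C (B beats it: P:8>6 Q:5>3 R:10>8 S:7>4)
P2 drop S (P beats it: A:4>0 B:10>0 D:7>6)
P1 drop A (B beats it: P:8>4 Q:5>3 R:10>9)
P1→{B,D} P2→{P,Q,R}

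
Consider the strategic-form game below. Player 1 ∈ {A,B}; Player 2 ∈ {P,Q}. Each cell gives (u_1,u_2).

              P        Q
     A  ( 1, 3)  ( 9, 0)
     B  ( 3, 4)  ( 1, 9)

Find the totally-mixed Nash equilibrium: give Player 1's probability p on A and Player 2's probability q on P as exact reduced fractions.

P1 mixes 5/8 on A; P2 mixes 4/5 on P

P1 indiff ⇒ q·1+(1-q)·9 = q·3+(1-q)·1 ⇒ q(-2) = (1-q)(-8) ⇒ q = 4/5
P2 indiff ⇒ p·3+(1-p)·4 = p·0+(1-p)·9 ⇒ p(3) = (1-p)(5) ⇒ p = 5/8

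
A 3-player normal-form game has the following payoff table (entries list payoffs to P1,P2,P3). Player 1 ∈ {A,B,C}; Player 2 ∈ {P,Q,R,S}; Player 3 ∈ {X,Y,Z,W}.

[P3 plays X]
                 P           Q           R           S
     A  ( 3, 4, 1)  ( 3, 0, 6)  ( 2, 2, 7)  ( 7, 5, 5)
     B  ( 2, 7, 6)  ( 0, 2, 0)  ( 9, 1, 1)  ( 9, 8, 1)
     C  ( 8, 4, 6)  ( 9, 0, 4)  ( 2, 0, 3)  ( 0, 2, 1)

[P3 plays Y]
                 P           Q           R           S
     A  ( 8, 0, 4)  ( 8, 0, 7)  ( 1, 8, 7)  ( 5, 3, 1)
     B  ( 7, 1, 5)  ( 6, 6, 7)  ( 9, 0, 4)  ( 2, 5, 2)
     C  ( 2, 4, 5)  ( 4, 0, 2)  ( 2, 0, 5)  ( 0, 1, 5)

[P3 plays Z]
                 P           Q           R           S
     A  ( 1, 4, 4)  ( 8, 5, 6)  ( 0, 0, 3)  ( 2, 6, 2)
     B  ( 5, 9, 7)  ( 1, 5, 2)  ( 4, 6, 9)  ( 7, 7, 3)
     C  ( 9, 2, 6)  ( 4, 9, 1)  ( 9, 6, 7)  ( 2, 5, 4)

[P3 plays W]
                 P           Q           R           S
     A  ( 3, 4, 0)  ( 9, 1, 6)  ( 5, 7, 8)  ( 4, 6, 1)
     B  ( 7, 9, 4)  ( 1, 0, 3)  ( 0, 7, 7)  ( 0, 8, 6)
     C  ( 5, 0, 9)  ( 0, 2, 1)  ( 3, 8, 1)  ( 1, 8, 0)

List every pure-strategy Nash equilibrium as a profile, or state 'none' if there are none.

(A,P,X): not NE [P1→C gives 8>3; P2→S gives 5>4; P3→Z gives 4>1]
(A,P,Y): not NE [P2→R gives 8>0]
(A,P,Z): not NE [P1→C gives 9>1; P2→S gives 6>4]
(A,P,W): not NE [P1→B gives 7>3; P2→R gives 7>4; P3→Z gives 4>0]
(A,Q,X): not NE [P1→C gives 9>3; P2→S gives 5>0; P3→Y gives 7>6]
(A,Q,Y): not NE [P2→R gives 8>0]
(A,Q,Z): not NE [P2→S gives 6>5; P3→Y gives 7>6]
(A,Q,W): not NE [P2→R gives 7>1; P3→Y gives 7>6]
(A,R,X): not NE [P1→B gives 9>2; P2→S gives 5>2; P3→W gives 8>7]
(A,R,Y): not NE [P1→B gives 9>1; P3→W gives 8>7]
(A,R,Z): not NE [P1→C gives 9>0; P2→S gives 6>0; P3→W gives 8>3]
(A,R,W): NE
(A,S,X): not NE [P1→B gives 9>7]
(A,S,Y): not NE [P2→R gives 8>3; P3→X gives 5>1]
(A,S,Z): not NE [P1→B gives 7>2; P3→X gives 5>2]
(A,S,W): not NE [P2→R gives 7>6; P3→X gives 5>1]
(B,P,X): not NE [P1→C gives 8>2; P2→S gives 8>7; P3→Z gives 7>6]
(B,P,Y): not NE [P1→A gives 8>7; P2→Q gives 6>1; P3→Z gives 7>5]
(B,P,Z): not NE [P1→C gives 9>5]
(B,P,W): not NE [P3→Z gives 7>4]
(B,Q,X): not NE [P1→C gives 9>0; P2→S gives 8>2; P3→Y gives 7>0]
(B,Q,Y): not NE [P1→A gives 8>6]
(B,Q,Z): not NE [P1→A gives 8>1; P2→P gives 9>5; P3→Y gives 7>2]
(B,Q,W): not NE [P1→A gives 9>1; P2→P gives 9>0; P3→Y gives 7>3]
(B,R,X): not NE [P2→S gives 8>1; P3→Z gives 9>1]
(B,R,Y): not NE [P2→Q gives 6>0; P3→Z gives 9>4]
(B,R,Z): not NE [P1→C gives 9>4; P2→P gives 9>6]
(B,R,W): not NE [P1→A gives 5>0; P2→P gives 9>7; P3→Z gives 9>7]
(B,S,X): not NE [P3→W gives 6>1]
(B,S,Y): not NE [P1→A gives 5>2; P2→Q gives 6>5; P3→W gives 6>2]
(B,S,Z): not NE [P2→P gives 9>7; P3→W gives 6>3]
(B,S,W): not NE [P1→A gives 4>0; P2→P gives 9>8]
(C,P,X): not NE [P3→W gives 9>6]
(C,P,Y): not NE [P1→A gives 8>2; P3→W gives 9>5]
(C,P,Z): not NE [P2→Q gives 9>2; P3→W gives 9>6]
(C,P,W): not NE [P1→B gives 7>5; P2→S gives 8>0]
(C,Q,X): not NE [P2→P gives 4>0]
(C,Q,Y): not NE [P1→A gives 8>4; P2→P gives 4>0; P3→X gives 4>2]
(C,Q,Z): not NE [P1→A gives 8>4; P3→X gives 4>1]
(C,Q,W): not NE [P1→A gives 9>0; P2→S gives 8>2; P3→X gives 4>1]
(C,R,X): not NE [P1→B gives 9>2; P2→P gives 4>0; P3→Z gives 7>3]
(C,R,Y): not NE [P1→B gives 9>2; P2→P gives 4>0; P3→Z gives 7>5]
(C,R,Z): not NE [P2→Q gives 9>6]
(C,R,W): not NE [P1→A gives 5>3; P3→Z gives 7>1]
(C,S,X): not NE [P1→B gives 9>0; P2→P gives 4>2; P3→Y gives 5>1]
(C,S,Y): not NE [P1→A gives 5>0; P2→P gives 4>1]
(C,S,Z): not NE [P1→B gives 7>2; P2→Q gives 9>5; P3→Y gives 5>4]
(C,S,W): not NE [P1→A gives 4>1; P3→Y gives 5>0]

NE set: (A,R,W)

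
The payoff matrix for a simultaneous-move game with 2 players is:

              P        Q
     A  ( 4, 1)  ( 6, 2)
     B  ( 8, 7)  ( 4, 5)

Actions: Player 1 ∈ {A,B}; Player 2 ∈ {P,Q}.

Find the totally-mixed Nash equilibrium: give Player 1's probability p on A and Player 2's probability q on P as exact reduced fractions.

P1 indiff ⇒ q·4+(1-q)·6 = q·8+(1-q)·4 ⇒ q(-4) = (1-q)(-2) ⇒ q = 1/3
P2 indiff ⇒ p·1+(1-p)·7 = p·2+(1-p)·5 ⇒ p(-1) = (1-p)(-2) ⇒ p = 2/3

(p,q) = (2/3, 1/3)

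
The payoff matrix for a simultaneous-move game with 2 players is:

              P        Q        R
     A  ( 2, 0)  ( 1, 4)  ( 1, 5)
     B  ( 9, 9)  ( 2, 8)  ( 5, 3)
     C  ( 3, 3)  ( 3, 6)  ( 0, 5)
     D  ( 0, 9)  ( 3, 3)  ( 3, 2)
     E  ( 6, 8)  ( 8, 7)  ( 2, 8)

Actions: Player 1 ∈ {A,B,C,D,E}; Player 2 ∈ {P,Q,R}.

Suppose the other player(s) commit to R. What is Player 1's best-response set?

P1 best: {B}

u_1(A vs R) = 1
u_1(B vs R) = 5
u_1(C vs R) = 0
u_1(D vs R) = 3
u_1(E vs R) = 2
max payoff 5 at {B}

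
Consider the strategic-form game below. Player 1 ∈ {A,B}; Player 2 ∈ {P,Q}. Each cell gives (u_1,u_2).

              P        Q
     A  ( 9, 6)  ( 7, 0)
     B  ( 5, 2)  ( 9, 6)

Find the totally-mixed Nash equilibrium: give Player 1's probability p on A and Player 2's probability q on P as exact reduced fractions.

P1 indiff ⇒ q·9+(1-q)·7 = q·5+(1-q)·9 ⇒ q(4) = (1-q)(2) ⇒ q = 1/3
P2 indiff ⇒ p·6+(1-p)·2 = p·0+(1-p)·6 ⇒ p(6) = (1-p)(4) ⇒ p = 2/5

p=2/5, q=1/3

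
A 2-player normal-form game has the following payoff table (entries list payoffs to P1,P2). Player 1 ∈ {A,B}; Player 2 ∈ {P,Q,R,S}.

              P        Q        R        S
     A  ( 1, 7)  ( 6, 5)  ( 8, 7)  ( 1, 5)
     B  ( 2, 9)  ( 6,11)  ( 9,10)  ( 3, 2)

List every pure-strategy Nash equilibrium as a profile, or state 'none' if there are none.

Nash profiles: (B,Q)

(A,P): not NE [P1→B gives 2>1]
(A,Q): not NE [P2→R gives 7>5]
(A,R): not NE [P1→B gives 9>8]
(A,S): not NE [P1→B gives 3>1; P2→R gives 7>5]
(B,P): not NE [P2→Q gives 11>9]
(B,Q): NE
(B,R): not NE [P2→Q gives 11>10]
(B,S): not NE [P2→Q gives 11>2]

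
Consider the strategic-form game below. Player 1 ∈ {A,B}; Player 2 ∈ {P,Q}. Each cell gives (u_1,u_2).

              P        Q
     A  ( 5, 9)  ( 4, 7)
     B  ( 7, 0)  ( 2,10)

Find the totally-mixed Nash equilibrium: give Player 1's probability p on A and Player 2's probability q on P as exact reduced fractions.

P1 indiff ⇒ q·5+(1-q)·4 = q·7+(1-q)·2 ⇒ q(-2) = (1-q)(-2) ⇒ q = 1/2
P2 indiff ⇒ p·9+(1-p)·0 = p·7+(1-p)·10 ⇒ p(2) = (1-p)(10) ⇒ p = 5/6

P1 mixes 5/6 on A; P2 mixes 1/2 on P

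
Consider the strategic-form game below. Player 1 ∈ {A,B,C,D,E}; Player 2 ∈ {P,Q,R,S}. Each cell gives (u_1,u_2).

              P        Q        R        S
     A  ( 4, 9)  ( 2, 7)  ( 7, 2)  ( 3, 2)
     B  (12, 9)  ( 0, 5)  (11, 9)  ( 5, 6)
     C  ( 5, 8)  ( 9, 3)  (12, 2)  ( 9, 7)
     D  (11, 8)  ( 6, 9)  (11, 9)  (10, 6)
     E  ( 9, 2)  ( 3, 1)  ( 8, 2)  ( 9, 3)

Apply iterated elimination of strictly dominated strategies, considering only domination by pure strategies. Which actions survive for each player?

Survivors P1:{B,C,D} P2:{P,Q,R}

P1 drop A (C beats it: P:5>4 Q:9>2 R:12>7 S:9>3)
P1 drop E (D beats it: P:11>9 Q:6>3 R:11>8 S:10>9)
P2 drop S (P beats it: B:9>6 C:8>7 D:8>6)
P1→{B,C,D} P2→{P,Q,R}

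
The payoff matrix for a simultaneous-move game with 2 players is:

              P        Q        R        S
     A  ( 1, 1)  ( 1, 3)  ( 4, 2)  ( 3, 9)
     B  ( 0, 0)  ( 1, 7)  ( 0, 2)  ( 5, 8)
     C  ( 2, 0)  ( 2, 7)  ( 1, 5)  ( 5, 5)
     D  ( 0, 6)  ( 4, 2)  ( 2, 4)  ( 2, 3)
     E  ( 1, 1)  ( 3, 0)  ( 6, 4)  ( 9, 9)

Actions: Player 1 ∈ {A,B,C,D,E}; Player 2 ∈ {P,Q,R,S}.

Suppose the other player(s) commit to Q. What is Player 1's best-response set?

u_1(A vs Q) = 1
u_1(B vs Q) = 1
u_1(C vs Q) = 2
u_1(D vs Q) = 4
u_1(E vs Q) = 3
max payoff 4 at {D}

BR_1 = {D}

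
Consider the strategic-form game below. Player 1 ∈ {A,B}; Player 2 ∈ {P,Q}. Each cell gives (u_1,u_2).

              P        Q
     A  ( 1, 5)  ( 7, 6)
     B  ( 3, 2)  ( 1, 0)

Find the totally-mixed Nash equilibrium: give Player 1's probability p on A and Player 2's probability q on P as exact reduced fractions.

P1 indiff ⇒ q·1+(1-q)·7 = q·3+(1-q)·1 ⇒ q(-2) = (1-q)(-6) ⇒ q = 3/4
P2 indiff ⇒ p·5+(1-p)·2 = p·6+(1-p)·0 ⇒ p(-1) = (1-p)(-2) ⇒ p = 2/3

p=2/3, q=3/4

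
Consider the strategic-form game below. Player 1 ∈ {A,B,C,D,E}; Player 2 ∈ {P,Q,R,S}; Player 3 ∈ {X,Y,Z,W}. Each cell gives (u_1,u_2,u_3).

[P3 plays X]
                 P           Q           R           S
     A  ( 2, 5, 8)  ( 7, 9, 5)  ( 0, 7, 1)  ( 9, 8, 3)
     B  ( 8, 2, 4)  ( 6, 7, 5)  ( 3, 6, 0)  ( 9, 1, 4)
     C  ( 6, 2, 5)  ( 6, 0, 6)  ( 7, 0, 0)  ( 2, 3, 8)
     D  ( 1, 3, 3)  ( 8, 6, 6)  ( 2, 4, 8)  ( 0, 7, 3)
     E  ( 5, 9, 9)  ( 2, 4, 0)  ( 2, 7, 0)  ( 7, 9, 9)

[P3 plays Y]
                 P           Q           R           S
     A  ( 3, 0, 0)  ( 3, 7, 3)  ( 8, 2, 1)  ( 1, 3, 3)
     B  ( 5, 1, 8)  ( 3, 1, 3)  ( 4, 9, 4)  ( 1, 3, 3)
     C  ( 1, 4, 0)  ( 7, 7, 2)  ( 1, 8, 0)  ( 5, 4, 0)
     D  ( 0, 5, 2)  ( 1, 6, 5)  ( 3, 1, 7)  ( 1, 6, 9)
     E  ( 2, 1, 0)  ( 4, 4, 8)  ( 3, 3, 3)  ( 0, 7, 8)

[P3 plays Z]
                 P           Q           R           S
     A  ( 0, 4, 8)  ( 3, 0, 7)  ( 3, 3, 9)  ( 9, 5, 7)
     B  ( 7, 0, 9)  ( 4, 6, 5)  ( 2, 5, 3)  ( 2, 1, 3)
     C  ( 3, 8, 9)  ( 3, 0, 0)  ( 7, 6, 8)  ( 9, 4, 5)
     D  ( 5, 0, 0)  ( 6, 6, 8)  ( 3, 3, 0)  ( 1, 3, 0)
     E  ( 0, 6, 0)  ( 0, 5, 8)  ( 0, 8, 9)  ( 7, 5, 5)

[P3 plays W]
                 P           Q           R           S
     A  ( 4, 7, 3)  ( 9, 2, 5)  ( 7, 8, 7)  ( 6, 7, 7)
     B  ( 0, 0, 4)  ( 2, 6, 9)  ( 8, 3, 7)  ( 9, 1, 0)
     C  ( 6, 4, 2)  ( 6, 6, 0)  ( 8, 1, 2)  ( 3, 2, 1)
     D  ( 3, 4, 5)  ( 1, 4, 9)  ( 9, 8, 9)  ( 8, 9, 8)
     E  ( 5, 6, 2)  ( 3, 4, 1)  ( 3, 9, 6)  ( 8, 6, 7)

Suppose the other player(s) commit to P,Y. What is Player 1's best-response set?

P1 best: {B}

u_1(A vs P,Y) = 3
u_1(B vs P,Y) = 5
u_1(C vs P,Y) = 1
u_1(D vs P,Y) = 0
u_1(E vs P,Y) = 2
max payoff 5 at {B}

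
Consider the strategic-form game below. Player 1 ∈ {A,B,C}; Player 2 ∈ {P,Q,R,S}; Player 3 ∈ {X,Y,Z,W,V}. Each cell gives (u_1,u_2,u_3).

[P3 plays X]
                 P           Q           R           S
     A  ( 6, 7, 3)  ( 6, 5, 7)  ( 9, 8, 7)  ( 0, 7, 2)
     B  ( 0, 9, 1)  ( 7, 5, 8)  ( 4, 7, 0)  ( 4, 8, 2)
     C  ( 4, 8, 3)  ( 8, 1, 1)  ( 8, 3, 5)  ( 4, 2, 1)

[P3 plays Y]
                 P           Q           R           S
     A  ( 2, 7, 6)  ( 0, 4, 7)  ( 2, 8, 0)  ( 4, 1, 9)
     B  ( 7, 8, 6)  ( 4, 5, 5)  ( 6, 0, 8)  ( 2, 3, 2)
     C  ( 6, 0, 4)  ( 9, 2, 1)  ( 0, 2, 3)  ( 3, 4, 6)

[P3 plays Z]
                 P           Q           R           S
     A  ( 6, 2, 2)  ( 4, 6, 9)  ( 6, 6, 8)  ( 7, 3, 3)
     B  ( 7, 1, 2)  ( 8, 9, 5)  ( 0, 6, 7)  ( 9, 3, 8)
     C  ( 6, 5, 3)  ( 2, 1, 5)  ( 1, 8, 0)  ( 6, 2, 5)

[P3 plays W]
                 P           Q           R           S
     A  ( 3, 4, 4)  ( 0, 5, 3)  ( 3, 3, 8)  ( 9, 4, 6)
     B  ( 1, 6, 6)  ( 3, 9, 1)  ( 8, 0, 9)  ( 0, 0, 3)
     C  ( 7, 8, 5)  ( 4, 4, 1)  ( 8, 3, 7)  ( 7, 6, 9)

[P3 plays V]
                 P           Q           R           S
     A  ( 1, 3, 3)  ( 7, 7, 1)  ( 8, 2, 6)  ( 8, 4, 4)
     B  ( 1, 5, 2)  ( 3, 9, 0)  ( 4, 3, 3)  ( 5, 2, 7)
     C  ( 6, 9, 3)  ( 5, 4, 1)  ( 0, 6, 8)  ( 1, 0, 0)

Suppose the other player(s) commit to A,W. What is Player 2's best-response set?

argmax u_2 = {Q}

u_2(P vs A,W) = 4
u_2(Q vs A,W) = 5
u_2(R vs A,W) = 3
u_2(S vs A,W) = 4
max payoff 5 at {Q}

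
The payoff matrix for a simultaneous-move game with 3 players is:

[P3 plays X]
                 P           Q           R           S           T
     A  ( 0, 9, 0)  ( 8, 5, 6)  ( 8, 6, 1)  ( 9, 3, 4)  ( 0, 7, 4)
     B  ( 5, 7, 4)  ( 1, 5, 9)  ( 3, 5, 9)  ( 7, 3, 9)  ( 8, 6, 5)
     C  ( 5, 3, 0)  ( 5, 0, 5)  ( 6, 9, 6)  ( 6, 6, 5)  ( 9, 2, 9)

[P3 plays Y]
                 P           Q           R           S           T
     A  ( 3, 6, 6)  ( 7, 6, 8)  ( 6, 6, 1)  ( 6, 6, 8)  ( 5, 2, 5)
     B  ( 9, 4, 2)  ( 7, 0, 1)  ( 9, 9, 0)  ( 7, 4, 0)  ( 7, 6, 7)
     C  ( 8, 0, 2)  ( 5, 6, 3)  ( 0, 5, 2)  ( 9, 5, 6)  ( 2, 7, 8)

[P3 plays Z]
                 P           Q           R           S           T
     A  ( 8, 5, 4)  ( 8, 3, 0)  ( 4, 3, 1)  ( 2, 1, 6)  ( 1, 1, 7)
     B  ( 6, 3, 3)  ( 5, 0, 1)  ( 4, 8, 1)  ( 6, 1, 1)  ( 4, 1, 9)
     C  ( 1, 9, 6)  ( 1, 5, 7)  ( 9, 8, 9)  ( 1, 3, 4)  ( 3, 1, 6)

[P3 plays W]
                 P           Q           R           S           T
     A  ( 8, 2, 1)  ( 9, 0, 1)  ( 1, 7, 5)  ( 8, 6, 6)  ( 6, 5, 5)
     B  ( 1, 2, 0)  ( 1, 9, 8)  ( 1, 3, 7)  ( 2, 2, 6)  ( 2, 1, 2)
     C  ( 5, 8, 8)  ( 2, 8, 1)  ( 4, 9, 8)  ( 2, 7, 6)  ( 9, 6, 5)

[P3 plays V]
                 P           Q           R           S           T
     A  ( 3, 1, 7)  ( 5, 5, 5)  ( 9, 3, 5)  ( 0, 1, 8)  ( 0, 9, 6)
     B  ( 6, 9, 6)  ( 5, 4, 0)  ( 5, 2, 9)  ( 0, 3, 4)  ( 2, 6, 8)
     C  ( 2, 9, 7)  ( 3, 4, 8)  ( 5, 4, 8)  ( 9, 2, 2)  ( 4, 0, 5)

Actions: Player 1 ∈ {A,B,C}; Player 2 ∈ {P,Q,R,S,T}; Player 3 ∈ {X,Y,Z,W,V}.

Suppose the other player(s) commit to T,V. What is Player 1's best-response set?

BR_1 = {C}

u_1(A vs T,V) = 0
u_1(B vs T,V) = 2
u_1(C vs T,V) = 4
max payoff 4 at {C}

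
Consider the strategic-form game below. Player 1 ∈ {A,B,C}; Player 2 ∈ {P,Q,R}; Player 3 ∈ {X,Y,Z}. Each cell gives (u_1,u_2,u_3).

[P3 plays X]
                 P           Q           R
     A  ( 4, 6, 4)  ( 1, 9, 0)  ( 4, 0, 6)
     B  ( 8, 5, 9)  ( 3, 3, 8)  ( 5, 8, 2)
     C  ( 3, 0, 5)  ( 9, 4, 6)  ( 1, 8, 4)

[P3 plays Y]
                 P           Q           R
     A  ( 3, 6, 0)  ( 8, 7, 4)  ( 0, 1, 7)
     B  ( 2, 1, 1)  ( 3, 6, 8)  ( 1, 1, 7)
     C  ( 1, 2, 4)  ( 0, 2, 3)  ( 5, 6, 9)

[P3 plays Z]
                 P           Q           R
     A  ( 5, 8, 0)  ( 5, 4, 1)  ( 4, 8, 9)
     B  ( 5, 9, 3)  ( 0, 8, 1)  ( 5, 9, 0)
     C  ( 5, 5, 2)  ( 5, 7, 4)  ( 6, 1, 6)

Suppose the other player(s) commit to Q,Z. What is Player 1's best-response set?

P1 best: {A,C}

u_1(A vs Q,Z) = 5
u_1(B vs Q,Z) = 0
u_1(C vs Q,Z) = 5
max payoff 5 at {A,C}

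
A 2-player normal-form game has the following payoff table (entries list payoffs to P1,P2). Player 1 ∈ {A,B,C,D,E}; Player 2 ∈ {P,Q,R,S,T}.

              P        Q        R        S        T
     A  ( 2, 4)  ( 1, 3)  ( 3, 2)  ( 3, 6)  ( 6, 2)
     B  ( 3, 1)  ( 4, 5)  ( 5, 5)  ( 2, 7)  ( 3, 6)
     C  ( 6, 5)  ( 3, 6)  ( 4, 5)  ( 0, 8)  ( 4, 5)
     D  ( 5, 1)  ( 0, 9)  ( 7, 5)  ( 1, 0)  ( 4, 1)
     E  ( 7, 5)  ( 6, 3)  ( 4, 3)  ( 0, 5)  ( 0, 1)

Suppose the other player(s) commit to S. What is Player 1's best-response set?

u_1(A vs S) = 3
u_1(B vs S) = 2
u_1(C vs S) = 0
u_1(D vs S) = 1
u_1(E vs S) = 0
max payoff 3 at {A}

argmax u_1 = {A}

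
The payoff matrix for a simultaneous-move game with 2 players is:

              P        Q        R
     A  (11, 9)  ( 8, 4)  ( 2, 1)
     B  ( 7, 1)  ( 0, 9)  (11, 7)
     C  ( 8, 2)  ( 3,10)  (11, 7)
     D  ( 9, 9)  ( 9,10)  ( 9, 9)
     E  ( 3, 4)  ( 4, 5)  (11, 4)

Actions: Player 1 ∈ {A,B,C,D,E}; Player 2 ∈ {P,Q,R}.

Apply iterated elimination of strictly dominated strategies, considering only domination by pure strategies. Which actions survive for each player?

P2 drop R (Q beats it: A:4>1 B:9>7 C:10>7 D:10>9 E:5>4)
P1 drop B (A beats it: P:11>7 Q:8>0)
P1 drop C (A beats it: P:11>8 Q:8>3)
P1 drop E (A beats it: P:11>3 Q:8>4)
P1→{A,D} P2→{P,Q}

Survivors P1:{A,D} P2:{P,Q}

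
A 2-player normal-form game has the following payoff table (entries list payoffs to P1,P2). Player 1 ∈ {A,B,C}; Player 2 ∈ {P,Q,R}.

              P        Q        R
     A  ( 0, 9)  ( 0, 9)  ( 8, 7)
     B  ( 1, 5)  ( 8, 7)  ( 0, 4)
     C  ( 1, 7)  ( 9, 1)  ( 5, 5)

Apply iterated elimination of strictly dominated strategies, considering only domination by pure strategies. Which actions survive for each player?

P2 drop R (P beats it: A:9>7 B:5>4 C:7>5)
P1 drop A (B beats it: P:1>0 Q:8>0)
P1→{B,C} P2→{P,Q}

Survivors P1:{B,C} P2:{P,Q}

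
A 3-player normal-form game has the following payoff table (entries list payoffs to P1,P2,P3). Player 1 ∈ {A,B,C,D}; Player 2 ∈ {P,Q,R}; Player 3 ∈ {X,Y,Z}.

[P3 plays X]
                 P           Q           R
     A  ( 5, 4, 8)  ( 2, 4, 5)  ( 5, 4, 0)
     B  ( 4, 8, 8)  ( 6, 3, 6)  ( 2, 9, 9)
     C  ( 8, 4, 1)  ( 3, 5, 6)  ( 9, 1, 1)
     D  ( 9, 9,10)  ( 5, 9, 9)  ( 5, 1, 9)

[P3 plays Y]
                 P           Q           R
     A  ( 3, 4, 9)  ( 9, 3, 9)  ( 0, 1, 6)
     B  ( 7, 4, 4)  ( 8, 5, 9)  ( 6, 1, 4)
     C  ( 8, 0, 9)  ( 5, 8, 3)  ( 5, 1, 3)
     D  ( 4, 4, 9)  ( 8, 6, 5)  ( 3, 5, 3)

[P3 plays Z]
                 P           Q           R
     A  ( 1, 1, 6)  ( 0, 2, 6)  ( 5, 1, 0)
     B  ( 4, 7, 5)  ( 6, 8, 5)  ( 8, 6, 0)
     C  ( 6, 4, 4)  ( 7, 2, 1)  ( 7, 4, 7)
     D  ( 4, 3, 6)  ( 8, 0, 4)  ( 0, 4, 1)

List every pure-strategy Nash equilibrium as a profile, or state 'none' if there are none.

(A,P,X): not NE [P1→D gives 9>5; P3→Y gives 9>8]
(A,P,Y): not NE [P1→C gives 8>3]
(A,P,Z): not NE [P1→C gives 6>1; P2→Q gives 2>1; P3→Y gives 9>6]
(A,Q,X): not NE [P1→B gives 6>2; P3→Y gives 9>5]
(A,Q,Y): not NE [P2→P gives 4>3]
(A,Q,Z): not NE [P1→D gives 8>0; P3→Y gives 9>6]
(A,R,X): not NE [P1→C gives 9>5; P3→Y gives 6>0]
(A,R,Y): not NE [P1→B gives 6>0; P2→P gives 4>1]
(A,R,Z): not NE [P1→B gives 8>5; P2→Q gives 2>1; P3→Y gives 6>0]
(B,P,X): not NE [P1→D gives 9>4; P2→R gives 9>8]
(B,P,Y): not NE [P1→C gives 8>7; P2→Q gives 5>4; P3→X gives 8>4]
(B,P,Z): not NE [P1→C gives 6>4; P2→Q gives 8>7; P3→X gives 8>5]
(B,Q,X): not NE [P2→R gives 9>3; P3→Y gives 9>6]
(B,Q,Y): not NE [P1→A gives 9>8]
(B,Q,Z): not NE [P1→D gives 8>6; P3→Y gives 9>5]
(B,R,X): not NE [P1→C gives 9>2]
(B,R,Y): not NE [P2→Q gives 5>1; P3→X gives 9>4]
(B,R,Z): not NE [P2→Q gives 8>6; P3→X gives 9>0]
(C,P,X): not NE [P1→D gives 9>8; P2→Q gives 5>4; P3→Y gives 9>1]
(C,P,Y): not NE [P2→Q gives 8>0]
(C,P,Z): not NE [P3→Y gives 9>4]
(C,Q,X): not NE [P1→B gives 6>3]
(C,Q,Y): not NE [P1→A gives 9>5; P3→X gives 6>3]
(C,Q,Z): not NE [P1→D gives 8>7; P2→R gives 4>2; P3→X gives 6>1]
(C,R,X): not NE [P2→Q gives 5>1; P3→Z gives 7>1]
(C,R,Y): not NE [P1→B gives 6>5; P2→Q gives 8>1; P3→Z gives 7>3]
(C,R,Z): not NE [P1→B gives 8>7]
(D,P,X): NE
(D,P,Y): not NE [P1→C gives 8>4; P2→Q gives 6>4; P3→X gives 10>9]
(D,P,Z): not NE [P1→C gives 6>4; P2→R gives 4>3; P3→X gives 10>6]
(D,Q,X): not NE [P1→B gives 6>5]
(D,Q,Y): not NE [P1→A gives 9>8; P3→X gives 9>5]
(D,Q,Z): not NE [P2→R gives 4>0; P3→X gives 9>4]
(D,R,X): not NE [P1→C gives 9>5; P2→Q gives 9>1]
(D,R,Y): not NE [P1→B gives 6>3; P2→Q gives 6>5; P3→X gives 9>3]
(D,R,Z): not NE [P1→B gives 8>0; P3→X gives 9>1]

NE set: (D,P,X)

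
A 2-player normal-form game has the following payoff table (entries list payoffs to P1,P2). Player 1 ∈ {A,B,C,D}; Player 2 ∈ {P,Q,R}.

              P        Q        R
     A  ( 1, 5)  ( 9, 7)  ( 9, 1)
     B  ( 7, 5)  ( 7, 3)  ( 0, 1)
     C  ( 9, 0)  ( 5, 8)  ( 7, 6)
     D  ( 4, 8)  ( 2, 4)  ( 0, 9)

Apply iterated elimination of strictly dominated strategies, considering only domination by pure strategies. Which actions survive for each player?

P1 drop D (C beats it: P:9>4 Q:5>2 R:7>0)
P2 drop R (Q beats it: A:7>1 B:3>1 C:8>6)
P1→{A,B,C} P2→{P,Q}

Remaining: P1:{A,B,C} P2:{P,Q}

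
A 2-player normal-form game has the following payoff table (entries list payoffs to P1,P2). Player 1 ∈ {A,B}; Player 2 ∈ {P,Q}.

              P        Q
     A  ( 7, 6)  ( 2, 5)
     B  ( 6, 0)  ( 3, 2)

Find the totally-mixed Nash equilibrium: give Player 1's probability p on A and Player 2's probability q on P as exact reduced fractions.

(p,q) = (2/3, 1/2)

P1 indiff ⇒ q·7+(1-q)·2 = q·6+(1-q)·3 ⇒ q(1) = (1-q)(1) ⇒ q = 1/2
P2 indiff ⇒ p·6+(1-p)·0 = p·5+(1-p)·2 ⇒ p(1) = (1-p)(2) ⇒ p = 2/3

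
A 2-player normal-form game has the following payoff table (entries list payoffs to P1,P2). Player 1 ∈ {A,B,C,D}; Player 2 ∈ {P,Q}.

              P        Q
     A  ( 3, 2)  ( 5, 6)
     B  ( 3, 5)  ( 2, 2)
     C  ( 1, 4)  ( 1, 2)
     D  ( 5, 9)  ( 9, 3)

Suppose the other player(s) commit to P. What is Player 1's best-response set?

BR_1 = {D}

u_1(A vs P) = 3
u_1(B vs P) = 3
u_1(C vs P) = 1
u_1(D vs P) = 5
max payoff 5 at {D}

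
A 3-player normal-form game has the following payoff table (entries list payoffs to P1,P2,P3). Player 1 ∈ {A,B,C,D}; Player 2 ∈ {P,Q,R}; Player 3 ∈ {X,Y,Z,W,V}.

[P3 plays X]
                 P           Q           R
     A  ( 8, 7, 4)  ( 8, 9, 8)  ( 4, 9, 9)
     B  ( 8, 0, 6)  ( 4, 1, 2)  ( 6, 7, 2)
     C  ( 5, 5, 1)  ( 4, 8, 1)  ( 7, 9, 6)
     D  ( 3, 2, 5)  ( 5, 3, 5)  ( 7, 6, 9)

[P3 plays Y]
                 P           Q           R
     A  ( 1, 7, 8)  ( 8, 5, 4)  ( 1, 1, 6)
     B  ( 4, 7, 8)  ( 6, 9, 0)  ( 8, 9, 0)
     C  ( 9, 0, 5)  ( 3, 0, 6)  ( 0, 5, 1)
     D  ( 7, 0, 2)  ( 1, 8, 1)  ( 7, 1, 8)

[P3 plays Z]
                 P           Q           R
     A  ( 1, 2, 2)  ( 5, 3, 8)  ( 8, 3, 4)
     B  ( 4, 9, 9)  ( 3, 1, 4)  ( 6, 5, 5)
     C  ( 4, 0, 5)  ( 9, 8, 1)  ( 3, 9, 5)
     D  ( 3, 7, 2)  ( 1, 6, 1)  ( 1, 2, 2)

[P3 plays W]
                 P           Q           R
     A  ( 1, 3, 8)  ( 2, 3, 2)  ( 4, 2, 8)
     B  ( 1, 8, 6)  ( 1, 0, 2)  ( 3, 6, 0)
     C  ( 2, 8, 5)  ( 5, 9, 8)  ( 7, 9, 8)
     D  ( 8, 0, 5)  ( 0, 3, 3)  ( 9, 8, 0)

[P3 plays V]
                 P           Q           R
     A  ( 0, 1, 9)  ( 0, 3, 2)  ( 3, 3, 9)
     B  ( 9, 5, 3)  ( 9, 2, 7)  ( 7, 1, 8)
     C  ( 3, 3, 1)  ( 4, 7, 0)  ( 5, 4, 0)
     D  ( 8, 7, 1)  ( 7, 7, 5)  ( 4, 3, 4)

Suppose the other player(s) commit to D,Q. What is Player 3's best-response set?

P3 best: {X,V}

u_3(X vs D,Q) = 5
u_3(Y vs D,Q) = 1
u_3(Z vs D,Q) = 1
u_3(W vs D,Q) = 3
u_3(V vs D,Q) = 5
max payoff 5 at {X,V}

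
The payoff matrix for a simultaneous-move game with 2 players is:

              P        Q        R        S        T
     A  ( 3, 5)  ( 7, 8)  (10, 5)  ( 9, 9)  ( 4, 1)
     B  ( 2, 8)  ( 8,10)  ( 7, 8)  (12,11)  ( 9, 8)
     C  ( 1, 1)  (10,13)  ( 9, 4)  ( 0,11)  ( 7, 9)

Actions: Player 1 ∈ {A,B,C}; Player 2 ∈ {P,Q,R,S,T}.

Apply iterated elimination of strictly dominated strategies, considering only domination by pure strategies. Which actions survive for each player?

Remaining: P1:{B,C} P2:{Q,S}

P2 drop P (Q beats it: A:8>5 B:10>8 C:13>1)
P2 drop R (Q beats it: A:8>5 B:10>8 C:13>4)
P1 drop A (B beats it: Q:8>7 S:12>9 T:9>4)
P2 drop T (Q beats it: B:10>8 C:13>9)
P1→{B,C} P2→{Q,S}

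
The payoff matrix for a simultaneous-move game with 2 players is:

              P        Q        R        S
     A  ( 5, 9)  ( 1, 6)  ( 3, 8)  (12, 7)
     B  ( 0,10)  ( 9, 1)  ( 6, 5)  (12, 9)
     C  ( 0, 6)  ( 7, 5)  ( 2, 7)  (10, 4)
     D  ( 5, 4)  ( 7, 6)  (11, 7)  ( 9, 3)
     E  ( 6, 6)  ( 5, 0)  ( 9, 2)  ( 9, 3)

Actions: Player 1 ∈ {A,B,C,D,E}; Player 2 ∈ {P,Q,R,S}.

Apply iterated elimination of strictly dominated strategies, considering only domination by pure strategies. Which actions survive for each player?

Remaining: P1:{D,E} P2:{P,R}

P2 drop Q (R beats it: A:8>6 B:5>1 C:7>5 D:7>6 E:2>0)
P1 drop C (A beats it: P:5>0 R:3>2 S:12>10)
P2 drop S (P beats it: A:9>7 B:10>9 D:4>3 E:6>3)
P1 drop A (E beats it: P:6>5 R:9>3)
P1 drop B (D beats it: P:5>0 R:11>6)
P1→{D,E} P2→{P,R}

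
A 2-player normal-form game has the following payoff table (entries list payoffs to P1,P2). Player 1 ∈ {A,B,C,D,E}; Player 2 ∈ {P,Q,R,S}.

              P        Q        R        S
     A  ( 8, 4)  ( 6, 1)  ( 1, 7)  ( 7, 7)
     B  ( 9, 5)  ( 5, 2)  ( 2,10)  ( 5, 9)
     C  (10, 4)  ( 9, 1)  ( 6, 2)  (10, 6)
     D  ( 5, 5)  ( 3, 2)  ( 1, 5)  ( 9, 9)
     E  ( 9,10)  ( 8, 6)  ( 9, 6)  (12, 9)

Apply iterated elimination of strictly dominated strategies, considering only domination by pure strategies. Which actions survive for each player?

IESDS → P1:{C,E} P2:{P,S}

P1 drop A (C beats it: P:10>8 Q:9>6 R:6>1 S:10>7)
P1 drop B (C beats it: P:10>9 Q:9>5 R:6>2 S:10>5)
P1 drop D (C beats it: P:10>5 Q:9>3 R:6>1 S:10>9)
P2 drop Q (P beats it: C:4>1 E:10>6)
P2 drop R (P beats it: C:4>2 E:10>6)
P1→{C,E} P2→{P,S}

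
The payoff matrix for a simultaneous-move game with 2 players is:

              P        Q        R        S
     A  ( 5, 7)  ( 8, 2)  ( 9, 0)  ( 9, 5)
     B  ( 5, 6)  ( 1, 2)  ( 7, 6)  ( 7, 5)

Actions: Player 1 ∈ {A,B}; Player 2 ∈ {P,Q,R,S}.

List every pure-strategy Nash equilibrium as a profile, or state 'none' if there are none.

PSNE = {(A,P), (B,P)}

(A,P): NE
(A,Q): not NE [P2→P gives 7>2]
(A,R): not NE [P2→P gives 7>0]
(A,S): not NE [P2→P gives 7>5]
(B,P): NE
(B,Q): not NE [P1→A gives 8>1; P2→R gives 6>2]
(B,R): not NE [P1→A gives 9>7]
(B,S): not NE [P1→A gives 9>7; P2→R gives 6>5]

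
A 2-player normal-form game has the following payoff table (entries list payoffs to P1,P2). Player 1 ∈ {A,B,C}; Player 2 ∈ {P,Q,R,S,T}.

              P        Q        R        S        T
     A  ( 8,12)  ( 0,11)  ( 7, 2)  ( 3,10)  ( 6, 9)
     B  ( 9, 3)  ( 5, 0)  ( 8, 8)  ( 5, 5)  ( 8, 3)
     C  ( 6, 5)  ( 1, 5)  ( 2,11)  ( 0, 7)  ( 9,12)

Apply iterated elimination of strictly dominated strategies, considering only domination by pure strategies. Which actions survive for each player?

P1 drop A (B beats it: P:9>8 Q:5>0 R:8>7 S:5>3 T:8>6)
P2 drop P (R beats it: B:8>3 C:11>5)
P2 drop Q (R beats it: B:8>0 C:11>5)
P2 drop S (R beats it: B:8>5 C:11>7)
P1→{B,C} P2→{R,T}

Remaining: P1:{B,C} P2:{R,T}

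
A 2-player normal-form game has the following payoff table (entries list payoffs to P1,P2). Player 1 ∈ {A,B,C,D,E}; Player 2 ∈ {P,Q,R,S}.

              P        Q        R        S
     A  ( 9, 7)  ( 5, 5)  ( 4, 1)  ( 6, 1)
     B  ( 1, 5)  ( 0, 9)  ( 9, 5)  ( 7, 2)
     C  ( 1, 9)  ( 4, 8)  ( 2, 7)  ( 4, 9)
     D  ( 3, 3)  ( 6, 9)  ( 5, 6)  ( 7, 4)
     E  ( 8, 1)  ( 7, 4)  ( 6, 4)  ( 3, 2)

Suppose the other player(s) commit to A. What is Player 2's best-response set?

P2 best: {P}

u_2(P vs A) = 7
u_2(Q vs A) = 5
u_2(R vs A) = 1
u_2(S vs A) = 1
max payoff 7 at {P}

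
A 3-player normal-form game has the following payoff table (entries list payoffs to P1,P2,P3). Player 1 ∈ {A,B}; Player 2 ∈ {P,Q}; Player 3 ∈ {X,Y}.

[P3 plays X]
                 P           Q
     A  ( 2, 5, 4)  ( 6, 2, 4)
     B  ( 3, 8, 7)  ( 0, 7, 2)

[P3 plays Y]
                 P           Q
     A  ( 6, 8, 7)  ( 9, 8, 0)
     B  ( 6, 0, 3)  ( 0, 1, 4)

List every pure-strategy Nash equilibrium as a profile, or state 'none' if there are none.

(A,P,X): not NE [P1→B gives 3>2; P3→Y gives 7>4]
(A,P,Y): NE
(A,Q,X): not NE [P2→P gives 5>2]
(A,Q,Y): not NE [P3→X gives 4>0]
(B,P,X): NE
(B,P,Y): not NE [P2→Q gives 1>0; P3→X gives 7>3]
(B,Q,X): not NE [P1→A gives 6>0; P2→P gives 8>7; P3→Y gives 4>2]
(B,Q,Y): not NE [P1→A gives 9>0]

PSNE = {(A,P,Y), (B,P,X)}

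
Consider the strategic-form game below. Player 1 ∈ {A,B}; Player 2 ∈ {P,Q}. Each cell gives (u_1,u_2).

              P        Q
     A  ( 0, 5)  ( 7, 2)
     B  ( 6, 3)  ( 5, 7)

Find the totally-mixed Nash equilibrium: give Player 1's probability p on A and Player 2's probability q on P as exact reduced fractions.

P1 indiff ⇒ q·0+(1-q)·7 = q·6+(1-q)·5 ⇒ q(-6) = (1-q)(-2) ⇒ q = 1/4
P2 indiff ⇒ p·5+(1-p)·3 = p·2+(1-p)·7 ⇒ p(3) = (1-p)(4) ⇒ p = 4/7

(p,q) = (4/7, 1/4)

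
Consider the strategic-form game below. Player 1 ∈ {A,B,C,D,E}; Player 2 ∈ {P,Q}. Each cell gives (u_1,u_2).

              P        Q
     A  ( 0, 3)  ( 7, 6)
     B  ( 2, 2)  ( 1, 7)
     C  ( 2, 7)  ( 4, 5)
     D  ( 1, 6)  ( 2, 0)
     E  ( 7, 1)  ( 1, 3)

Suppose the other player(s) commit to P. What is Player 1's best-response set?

argmax u_1 = {E}

u_1(A vs P) = 0
u_1(B vs P) = 2
u_1(C vs P) = 2
u_1(D vs P) = 1
u_1(E vs P) = 7
max payoff 7 at {E}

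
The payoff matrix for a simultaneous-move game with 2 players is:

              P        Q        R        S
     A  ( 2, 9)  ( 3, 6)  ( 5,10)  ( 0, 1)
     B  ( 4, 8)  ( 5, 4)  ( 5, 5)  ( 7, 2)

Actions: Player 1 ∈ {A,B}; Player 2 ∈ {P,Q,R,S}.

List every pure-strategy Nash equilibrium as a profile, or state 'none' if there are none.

NE set: (A,R), (B,P)

(A,P): not NE [P1→B gives 4>2; P2→R gives 10>9]
(A,Q): not NE [P1→B gives 5>3; P2→R gives 10>6]
(A,R): NE
(A,S): not NE [P1→B gives 7>0; P2→R gives 10>1]
(B,P): NE
(B,Q): not NE [P2→P gives 8>4]
(B,R): not NE [P2→P gives 8>5]
(B,S): not NE [P2→P gives 8>2]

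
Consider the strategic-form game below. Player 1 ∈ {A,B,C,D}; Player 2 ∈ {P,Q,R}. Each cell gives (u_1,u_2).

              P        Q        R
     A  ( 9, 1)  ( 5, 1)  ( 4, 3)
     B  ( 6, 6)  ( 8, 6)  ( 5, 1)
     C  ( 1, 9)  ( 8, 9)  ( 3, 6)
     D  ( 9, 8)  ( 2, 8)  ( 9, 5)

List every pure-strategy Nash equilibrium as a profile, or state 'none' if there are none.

NE set: (B,Q), (C,Q), (D,P)

(A,P): not NE [P2→R gives 3>1]
(A,Q): not NE [P1→C gives 8>5; P2→R gives 3>1]
(A,R): not NE [P1→D gives 9>4]
(B,P): not NE [P1→D gives 9>6]
(B,Q): NE
(B,R): not NE [P1→D gives 9>5; P2→Q gives 6>1]
(C,P): not NE [P1→D gives 9>1]
(C,Q): NE
(C,R): not NE [P1→D gives 9>3; P2→Q gives 9>6]
(D,P): NE
(D,Q): not NE [P1→C gives 8>2]
(D,R): not NE [P2→Q gives 8>5]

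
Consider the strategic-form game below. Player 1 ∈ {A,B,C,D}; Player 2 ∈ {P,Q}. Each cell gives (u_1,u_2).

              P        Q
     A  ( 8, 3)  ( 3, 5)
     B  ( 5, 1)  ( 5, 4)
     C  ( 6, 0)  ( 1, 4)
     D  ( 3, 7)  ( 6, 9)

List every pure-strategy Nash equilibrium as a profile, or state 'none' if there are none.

(A,P): not NE [P2→Q gives 5>3]
(A,Q): not NE [P1→D gives 6>3]
(B,P): not NE [P1→A gives 8>5; P2→Q gives 4>1]
(B,Q): not NE [P1→D gives 6>5]
(C,P): not NE [P1→A gives 8>6; P2→Q gives 4>0]
(C,Q): not NE [P1→D gives 6>1]
(D,P): not NE [P1→A gives 8>3; P2→Q gives 9>7]
(D,Q): NE

NE set: (D,Q)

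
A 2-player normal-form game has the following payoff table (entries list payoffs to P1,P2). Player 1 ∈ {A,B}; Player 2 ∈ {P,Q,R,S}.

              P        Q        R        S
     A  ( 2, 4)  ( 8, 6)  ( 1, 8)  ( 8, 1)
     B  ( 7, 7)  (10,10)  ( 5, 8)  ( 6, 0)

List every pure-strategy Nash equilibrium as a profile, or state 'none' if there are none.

(A,P): not NE [P1→B gives 7>2; P2→R gives 8>4]
(A,Q): not NE [P1→B gives 10>8; P2→R gives 8>6]
(A,R): not NE [P1→B gives 5>1]
(A,S): not NE [P2→R gives 8>1]
(B,P): not NE [P2→Q gives 10>7]
(B,Q): NE
(B,R): not NE [P2→Q gives 10>8]
(B,S): not NE [P1→A gives 8>6; P2→Q gives 10>0]

PSNE = {(B,Q)}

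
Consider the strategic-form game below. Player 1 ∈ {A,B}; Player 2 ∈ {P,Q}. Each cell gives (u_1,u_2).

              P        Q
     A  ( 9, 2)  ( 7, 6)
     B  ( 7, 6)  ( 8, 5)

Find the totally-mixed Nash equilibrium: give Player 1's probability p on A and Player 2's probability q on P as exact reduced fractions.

P1 indiff ⇒ q·9+(1-q)·7 = q·7+(1-q)·8 ⇒ q(2) = (1-q)(1) ⇒ q = 1/3
P2 indiff ⇒ p·2+(1-p)·6 = p·6+(1-p)·5 ⇒ p(-4) = (1-p)(-1) ⇒ p = 1/5

(p,q) = (1/5, 1/3)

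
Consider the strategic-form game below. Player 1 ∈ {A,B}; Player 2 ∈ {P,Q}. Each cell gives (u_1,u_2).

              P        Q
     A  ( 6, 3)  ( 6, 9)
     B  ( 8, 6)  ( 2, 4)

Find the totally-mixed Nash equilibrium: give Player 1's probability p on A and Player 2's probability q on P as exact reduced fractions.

(p,q) = (1/4, 2/3)

P1 indiff ⇒ q·6+(1-q)·6 = q·8+(1-q)·2 ⇒ q(-2) = (1-q)(-4) ⇒ q = 2/3
P2 indiff ⇒ p·3+(1-p)·6 = p·9+(1-p)·4 ⇒ p(-6) = (1-p)(-2) ⇒ p = 1/4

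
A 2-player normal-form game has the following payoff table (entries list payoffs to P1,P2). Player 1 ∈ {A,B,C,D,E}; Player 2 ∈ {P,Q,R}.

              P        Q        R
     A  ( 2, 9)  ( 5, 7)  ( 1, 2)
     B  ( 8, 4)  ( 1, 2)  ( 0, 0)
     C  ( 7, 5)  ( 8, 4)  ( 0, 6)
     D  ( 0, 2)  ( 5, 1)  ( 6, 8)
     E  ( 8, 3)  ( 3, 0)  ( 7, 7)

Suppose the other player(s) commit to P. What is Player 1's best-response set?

u_1(A vs P) = 2
u_1(B vs P) = 8
u_1(C vs P) = 7
u_1(D vs P) = 0
u_1(E vs P) = 8
max payoff 8 at {B,E}

P1 best: {B,E}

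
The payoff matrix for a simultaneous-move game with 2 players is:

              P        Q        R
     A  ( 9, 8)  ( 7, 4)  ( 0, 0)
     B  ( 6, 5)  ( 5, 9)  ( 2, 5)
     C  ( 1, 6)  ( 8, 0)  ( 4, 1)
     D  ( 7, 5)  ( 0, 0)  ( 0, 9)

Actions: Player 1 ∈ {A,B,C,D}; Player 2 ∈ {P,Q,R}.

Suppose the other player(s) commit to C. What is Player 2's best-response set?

u_2(P vs C) = 6
u_2(Q vs C) = 0
u_2(R vs C) = 1
max payoff 6 at {P}

BR_2 = {P}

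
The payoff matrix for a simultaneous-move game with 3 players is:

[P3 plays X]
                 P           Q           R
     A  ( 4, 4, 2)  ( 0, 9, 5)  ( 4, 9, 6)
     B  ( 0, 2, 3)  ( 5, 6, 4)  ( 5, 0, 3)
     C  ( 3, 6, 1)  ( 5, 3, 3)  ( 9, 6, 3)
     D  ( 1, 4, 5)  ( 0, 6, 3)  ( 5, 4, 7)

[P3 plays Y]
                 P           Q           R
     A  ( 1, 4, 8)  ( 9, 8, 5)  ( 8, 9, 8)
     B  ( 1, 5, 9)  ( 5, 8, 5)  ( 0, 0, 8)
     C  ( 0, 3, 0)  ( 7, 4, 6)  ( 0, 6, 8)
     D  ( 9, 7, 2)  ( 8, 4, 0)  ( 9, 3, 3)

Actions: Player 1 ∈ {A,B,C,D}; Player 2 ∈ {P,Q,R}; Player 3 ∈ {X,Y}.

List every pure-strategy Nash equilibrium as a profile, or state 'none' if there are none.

(A,P,X): not NE [P2→R gives 9>4; P3→Y gives 8>2]
(A,P,Y): not NE [P1→D gives 9>1; P2→R gives 9>4]
(A,Q,X): not NE [P1→C gives 5>0]
(A,Q,Y): not NE [P2→R gives 9>8]
(A,R,X): not NE [P1→C gives 9>4; P3→Y gives 8>6]
(A,R,Y): not NE [P1→D gives 9>8]
(B,P,X): not NE [P1→A gives 4>0; P2→Q gives 6>2; P3→Y gives 9>3]
(B,P,Y): not NE [P1→D gives 9>1; P2→Q gives 8>5]
(B,Q,X): not NE [P3→Y gives 5>4]
(B,Q,Y): not NE [P1→A gives 9>5]
(B,R,X): not NE [P1→C gives 9>5; P2→Q gives 6>0; P3→Y gives 8>3]
(B,R,Y): not NE [P1→D gives 9>0; P2→Q gives 8>0]
(C,P,X): not NE [P1→A gives 4>3]
(C,P,Y): not NE [P1→D gives 9>0; P2→R gives 6>3; P3→X gives 1>0]
(C,Q,X): not NE [P2→R gives 6>3; P3→Y gives 6>3]
(C,Q,Y): not NE [P1→A gives 9>7; P2→R gives 6>4]
(C,R,X): not NE [P3→Y gives 8>3]
(C,R,Y): not NE [P1→D gives 9>0]
(D,P,X): not NE [P1→A gives 4>1; P2→Q gives 6>4]
(D,P,Y): not NE [P3→X gives 5>2]
(D,Q,X): not NE [P1→C gives 5>0]
(D,Q,Y): not NE [P1→A gives 9>8; P2→P gives 7>4; P3→X gives 3>0]
(D,R,X): not NE [P1→C gives 9>5; P2→Q gives 6>4]
(D,R,Y): not NE [P2→P gives 7>3; P3→X gives 7>3]

No pure NE.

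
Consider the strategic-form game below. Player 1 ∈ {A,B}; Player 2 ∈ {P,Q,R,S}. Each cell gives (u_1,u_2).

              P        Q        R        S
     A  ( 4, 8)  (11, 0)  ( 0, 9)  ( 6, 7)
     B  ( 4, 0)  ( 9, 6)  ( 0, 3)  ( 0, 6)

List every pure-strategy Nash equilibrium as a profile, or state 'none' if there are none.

(A,P): not NE [P2→R gives 9>8]
(A,Q): not NE [P2→R gives 9>0]
(A,R): NE
(A,S): not NE [P2→R gives 9>7]
(B,P): not NE [P2→S gives 6>0]
(B,Q): not NE [P1→A gives 11>9]
(B,R): not NE [P2→S gives 6>3]
(B,S): not NE [P1→A gives 6>0]

NE set: (A,R)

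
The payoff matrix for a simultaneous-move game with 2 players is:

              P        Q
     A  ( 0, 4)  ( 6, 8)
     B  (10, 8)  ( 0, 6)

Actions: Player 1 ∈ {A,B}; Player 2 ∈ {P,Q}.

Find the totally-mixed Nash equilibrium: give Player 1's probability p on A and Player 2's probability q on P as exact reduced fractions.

(p,q) = (1/3, 3/8)

P1 indiff ⇒ q·0+(1-q)·6 = q·10+(1-q)·0 ⇒ q(-10) = (1-q)(-6) ⇒ q = 3/8
P2 indiff ⇒ p·4+(1-p)·8 = p·8+(1-p)·6 ⇒ p(-4) = (1-p)(-2) ⇒ p = 1/3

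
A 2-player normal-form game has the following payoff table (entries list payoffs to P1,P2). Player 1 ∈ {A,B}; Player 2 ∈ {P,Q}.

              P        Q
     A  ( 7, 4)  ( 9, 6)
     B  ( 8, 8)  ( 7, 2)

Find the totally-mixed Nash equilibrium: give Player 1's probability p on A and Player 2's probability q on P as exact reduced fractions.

P1 mixes 3/4 on A; P2 mixes 2/3 on P

P1 indiff ⇒ q·7+(1-q)·9 = q·8+(1-q)·7 ⇒ q(-1) = (1-q)(-2) ⇒ q = 2/3
P2 indiff ⇒ p·4+(1-p)·8 = p·6+(1-p)·2 ⇒ p(-2) = (1-p)(-6) ⇒ p = 3/4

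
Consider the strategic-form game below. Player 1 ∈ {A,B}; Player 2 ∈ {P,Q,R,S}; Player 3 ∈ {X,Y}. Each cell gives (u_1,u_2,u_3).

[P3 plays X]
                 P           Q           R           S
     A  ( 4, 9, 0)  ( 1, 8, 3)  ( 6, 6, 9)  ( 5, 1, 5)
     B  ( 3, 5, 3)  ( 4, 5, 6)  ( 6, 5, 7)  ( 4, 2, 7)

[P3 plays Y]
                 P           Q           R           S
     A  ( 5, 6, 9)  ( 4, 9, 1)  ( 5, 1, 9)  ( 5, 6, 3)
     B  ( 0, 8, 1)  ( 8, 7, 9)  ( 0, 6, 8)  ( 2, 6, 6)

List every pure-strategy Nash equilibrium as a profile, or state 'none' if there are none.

(A,P,X): not NE [P3→Y gives 9>0]
(A,P,Y): not NE [P2→Q gives 9>6]
(A,Q,X): not NE [P1→B gives 4>1; P2→P gives 9>8]
(A,Q,Y): not NE [P1→B gives 8>4; P3→X gives 3>1]
(A,R,X): not NE [P2→P gives 9>6]
(A,R,Y): not NE [P2→Q gives 9>1]
(A,S,X): not NE [P2→P gives 9>1]
(A,S,Y): not NE [P2→Q gives 9>6; P3→X gives 5>3]
(B,P,X): not NE [P1→A gives 4>3]
(B,P,Y): not NE [P1→A gives 5>0; P3→X gives 3>1]
(B,Q,X): not NE [P3→Y gives 9>6]
(B,Q,Y): not NE [P2→P gives 8>7]
(B,R,X): not NE [P3→Y gives 8>7]
(B,R,Y): not NE [P1→A gives 5>0; P2→P gives 8>6]
(B,S,X): not NE [P1→A gives 5>4; P2→R gives 5>2]
(B,S,Y): not NE [P1→A gives 5>2; P2→P gives 8>6; P3→X gives 7>6]

Equilibria: none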